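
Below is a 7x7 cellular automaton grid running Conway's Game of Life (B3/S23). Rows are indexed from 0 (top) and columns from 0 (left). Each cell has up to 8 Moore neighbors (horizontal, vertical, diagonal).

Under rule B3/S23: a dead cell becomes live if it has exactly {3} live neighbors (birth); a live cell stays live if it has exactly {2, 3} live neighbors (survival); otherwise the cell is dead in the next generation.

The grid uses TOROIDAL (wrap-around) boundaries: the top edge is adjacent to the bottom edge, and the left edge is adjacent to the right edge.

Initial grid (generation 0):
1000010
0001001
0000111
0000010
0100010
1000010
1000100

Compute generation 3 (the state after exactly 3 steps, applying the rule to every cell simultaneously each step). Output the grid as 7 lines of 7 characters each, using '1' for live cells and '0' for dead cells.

Simulating step by step:
Generation 0 (given above): 14 live cells
Generation 1: 16 live cells
1000110
1000000
0000101
0000000
0000110
1100110
1100110
Generation 2: 13 live cells
1000110
1000100
0000000
0000100
0000111
1101000
0001000
Generation 3: 23 live cells
(generation 3 grid is the final answer)

Answer: 0001111
0000111
0000000
0000100
1001111
1011011
1111001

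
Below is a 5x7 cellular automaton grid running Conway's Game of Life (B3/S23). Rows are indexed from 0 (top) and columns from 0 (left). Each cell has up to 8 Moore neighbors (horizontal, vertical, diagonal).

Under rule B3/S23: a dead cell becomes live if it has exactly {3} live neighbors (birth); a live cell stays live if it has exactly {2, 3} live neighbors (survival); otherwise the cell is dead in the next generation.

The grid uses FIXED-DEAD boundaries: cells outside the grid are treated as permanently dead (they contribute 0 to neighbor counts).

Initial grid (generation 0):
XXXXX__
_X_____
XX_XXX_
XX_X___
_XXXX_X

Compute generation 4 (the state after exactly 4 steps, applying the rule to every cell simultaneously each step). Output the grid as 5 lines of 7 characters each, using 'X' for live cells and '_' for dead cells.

Answer: _XX____
_XX____
_______
_______
_______

Derivation:
Simulating step by step:
Generation 0 (given above): 19 live cells
Generation 1: 11 live cells
XXXX___
_____X_
___XX__
_______
XX_XX__
Generation 2: 5 live cells
_XX____
_X_____
____X__
__X____
_______
Generation 3: 4 live cells
_XX____
_XX____
_______
_______
_______
Generation 4: 4 live cells
(generation 4 grid is the final answer)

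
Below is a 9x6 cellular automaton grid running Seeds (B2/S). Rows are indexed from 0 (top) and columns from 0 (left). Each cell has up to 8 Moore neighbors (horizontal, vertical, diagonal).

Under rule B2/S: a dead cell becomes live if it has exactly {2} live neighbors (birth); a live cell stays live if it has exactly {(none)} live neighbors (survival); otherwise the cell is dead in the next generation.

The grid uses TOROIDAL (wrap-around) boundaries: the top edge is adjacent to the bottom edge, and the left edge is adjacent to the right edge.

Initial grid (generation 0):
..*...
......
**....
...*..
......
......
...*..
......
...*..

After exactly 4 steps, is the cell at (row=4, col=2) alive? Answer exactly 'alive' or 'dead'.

Simulating step by step:
Generation 0 (given above): 6 live cells
Generation 1: 11 live cells
...*..
*.*...
..*...
***...
......
......
......
..***.
..*...
Generation 2: 8 live cells
......
......
.....*
...*..
*.*...
......
..*.*.
.*....
.*....
Generation 3: 16 live cells
......
......
....*.
***.**
.*.*..
..*..*
.*.*..
*..*..
*.*...
Generation 4: 7 live cells
.*....
......
..*...
......
......
......
.....*
....**
...*.*

Cell (4,2) at generation 4: 0 -> dead

Answer: dead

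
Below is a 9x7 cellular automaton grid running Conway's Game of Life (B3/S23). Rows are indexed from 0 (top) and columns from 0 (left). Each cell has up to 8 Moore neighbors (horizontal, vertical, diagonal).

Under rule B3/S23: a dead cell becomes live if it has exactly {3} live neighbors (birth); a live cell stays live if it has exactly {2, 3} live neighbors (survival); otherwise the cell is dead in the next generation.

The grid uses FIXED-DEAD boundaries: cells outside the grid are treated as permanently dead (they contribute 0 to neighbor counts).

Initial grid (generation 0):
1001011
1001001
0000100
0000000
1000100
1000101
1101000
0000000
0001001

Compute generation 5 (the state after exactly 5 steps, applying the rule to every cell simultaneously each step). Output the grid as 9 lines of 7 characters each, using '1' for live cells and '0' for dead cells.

Simulating step by step:
Generation 0 (given above): 18 live cells
Generation 1: 13 live cells
0000111
0001001
0000000
0000000
0000010
1001110
1100000
0010000
0000000
Generation 2: 16 live cells
0000111
0000101
0000000
0000000
0000010
1100110
1111100
0100000
0000000
Generation 3: 14 live cells
0000101
0000101
0000000
0000000
0000110
1000010
0001110
1101000
0000000
Generation 4: 11 live cells
0000000
0000000
0000000
0000000
0000110
0001001
1111010
0011000
0000000
Generation 5: 8 live cells
(generation 5 grid is the final answer)

Answer: 0000000
0000000
0000000
0000000
0000110
0101001
0100000
0001100
0000000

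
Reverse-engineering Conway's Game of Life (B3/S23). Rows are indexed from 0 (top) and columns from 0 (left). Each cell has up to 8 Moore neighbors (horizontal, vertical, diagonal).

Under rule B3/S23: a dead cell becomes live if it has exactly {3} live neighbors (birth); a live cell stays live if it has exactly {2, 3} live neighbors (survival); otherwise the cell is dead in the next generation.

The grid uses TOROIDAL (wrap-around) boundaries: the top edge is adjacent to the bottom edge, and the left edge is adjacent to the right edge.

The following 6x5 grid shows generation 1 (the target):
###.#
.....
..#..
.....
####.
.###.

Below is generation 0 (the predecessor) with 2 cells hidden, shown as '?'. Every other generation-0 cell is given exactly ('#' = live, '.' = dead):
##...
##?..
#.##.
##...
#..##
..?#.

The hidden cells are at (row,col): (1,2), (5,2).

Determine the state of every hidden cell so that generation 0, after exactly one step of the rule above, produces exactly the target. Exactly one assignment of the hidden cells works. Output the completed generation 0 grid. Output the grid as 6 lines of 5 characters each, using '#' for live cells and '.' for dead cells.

Hidden generation-0 cells (in order): (1,2), (5,2).
A hidden cell only influences target cells in its own 3x3 neighborhood. Try each of the 2^2 = 4 assignments, step the completed generation 0 forward once under B3/S23, and compare with the target:
  (1,2)=. (5,2)=. -> step reproduces the target at every cell -> ACCEPT
  (1,2)=. (5,2)=# -> step gives (0,1)='.' but target has '#' -> reject
  (1,2)=# (5,2)=. -> step gives (0,1)='.' but target has '#' -> reject
  (1,2)=# (5,2)=# -> step gives (0,1)='.' but target has '#' -> reject
Unique solution: (1,2)=dead, (5,2)=dead.
Check: live-neighbor counts of every cell in the completed generation 0:
33313
45424
46314
44446
33324
43325
Applying B3/S23 to generation 0 with these counts gives:
###.#
.....
..#..
.....
####.
.###.
which matches the target exactly.

Answer: ##...
##...
#.##.
##...
#..##
...#.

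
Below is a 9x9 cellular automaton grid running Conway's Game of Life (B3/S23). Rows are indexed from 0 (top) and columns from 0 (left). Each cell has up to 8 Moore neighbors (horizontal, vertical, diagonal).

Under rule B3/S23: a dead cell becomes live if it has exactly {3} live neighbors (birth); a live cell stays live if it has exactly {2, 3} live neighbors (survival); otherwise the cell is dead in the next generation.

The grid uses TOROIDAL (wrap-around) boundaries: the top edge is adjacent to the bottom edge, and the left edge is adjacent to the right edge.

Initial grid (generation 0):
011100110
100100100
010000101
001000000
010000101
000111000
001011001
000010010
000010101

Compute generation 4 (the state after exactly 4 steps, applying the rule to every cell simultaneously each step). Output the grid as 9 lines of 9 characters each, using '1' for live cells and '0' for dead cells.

Answer: 000001110
000001000
000110110
001000001
000000001
000000000
000000000
001001010
001100000

Derivation:
Simulating step by step:
Generation 0 (given above): 27 live cells
Generation 1: 36 live cells
111110101
100101101
111000010
011000000
001111000
101100110
000000100
000010111
001010101
Generation 2: 22 live cells
000000100
000001100
000100110
100010000
000011100
011000110
000100000
000100101
001010100
Generation 3: 28 live cells
000000110
000001000
000010110
000110010
010110110
001110110
000100100
001111010
000100100
Generation 4: 16 live cells
(generation 4 grid is the final answer)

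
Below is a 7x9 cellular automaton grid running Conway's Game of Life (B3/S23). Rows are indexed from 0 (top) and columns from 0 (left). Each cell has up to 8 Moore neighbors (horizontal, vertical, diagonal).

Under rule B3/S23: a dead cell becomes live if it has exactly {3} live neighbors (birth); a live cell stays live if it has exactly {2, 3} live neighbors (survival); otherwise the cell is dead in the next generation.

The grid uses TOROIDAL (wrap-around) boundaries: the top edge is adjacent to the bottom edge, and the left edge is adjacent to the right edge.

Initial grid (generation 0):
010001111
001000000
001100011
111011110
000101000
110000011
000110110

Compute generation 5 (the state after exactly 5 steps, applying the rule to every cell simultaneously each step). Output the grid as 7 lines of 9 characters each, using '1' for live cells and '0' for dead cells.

Answer: 000000001
000100000
001000011
100001000
011001000
100000000
000010000

Derivation:
Simulating step by step:
Generation 0 (given above): 27 live cells
Generation 1: 29 live cells
001111001
111100000
100011011
110001010
000101000
101101011
011010000
Generation 2: 20 live cells
000001000
000000110
000111010
110001010
000101010
100001101
000000110
Generation 3: 17 live cells
000001000
000000010
000011010
001101010
010001010
000011001
000000011
Generation 4: 29 live cells
000000111
000011000
000111011
001101011
001101011
100011001
000011111
Generation 5: 12 live cells
(generation 5 grid is the final answer)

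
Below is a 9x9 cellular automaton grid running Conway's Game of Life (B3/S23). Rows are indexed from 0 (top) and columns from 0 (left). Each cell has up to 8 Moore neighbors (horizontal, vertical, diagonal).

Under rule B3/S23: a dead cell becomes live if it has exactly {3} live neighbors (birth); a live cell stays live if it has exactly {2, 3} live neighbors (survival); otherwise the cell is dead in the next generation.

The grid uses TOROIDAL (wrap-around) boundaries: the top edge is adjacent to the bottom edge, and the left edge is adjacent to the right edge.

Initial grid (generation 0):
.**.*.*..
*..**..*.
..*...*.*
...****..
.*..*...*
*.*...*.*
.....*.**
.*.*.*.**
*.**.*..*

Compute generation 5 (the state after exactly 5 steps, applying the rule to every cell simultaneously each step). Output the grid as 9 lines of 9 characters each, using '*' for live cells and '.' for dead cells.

Simulating step by step:
Generation 0 (given above): 35 live cells
Generation 1: 32 live cells
......**.
*...*.***
..*...*.*
*.***.*..
.**.*.*.*
.*...**..
.**.**...
.*.*.*...
.....*..*
Generation 2: 24 live cells
*........
*........
..*.*.*..
*...*.*.*
....*.*..
......**.
**.*.....
**.*.**..
....**.*.
Generation 3: 31 live cells
........*
.*.......
**.*...**
....*.*..
......*.*
.....***.
**..**.**
**.*.**.*
**..**..*
Generation 4: 21 live cells
.*......*
.**....*.
***....**
.....**..
.........
....*....
.**......
...*.....
.**.***..
Generation 5: 26 live cells
(generation 5 grid is the final answer)

Answer: ...*.***.
.......*.
*.*....**
**....***
.....*...
.........
..**.....
...***...
******...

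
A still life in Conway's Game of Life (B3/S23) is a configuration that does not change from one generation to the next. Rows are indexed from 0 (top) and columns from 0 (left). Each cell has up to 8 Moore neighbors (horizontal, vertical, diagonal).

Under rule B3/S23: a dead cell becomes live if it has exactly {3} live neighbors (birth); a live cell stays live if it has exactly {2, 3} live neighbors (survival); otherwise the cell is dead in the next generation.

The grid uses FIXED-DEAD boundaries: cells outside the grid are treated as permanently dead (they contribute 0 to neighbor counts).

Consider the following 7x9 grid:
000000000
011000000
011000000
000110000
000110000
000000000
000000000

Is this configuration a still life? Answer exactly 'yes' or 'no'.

Compute generation 1 and compare to generation 0 (given above):
Generation 1:
000000000
011000000
010000000
000010000
000110000
000000000
000000000
Cell (2,2) differs: gen0=1 vs gen1=0 -> NOT a still life.

Answer: no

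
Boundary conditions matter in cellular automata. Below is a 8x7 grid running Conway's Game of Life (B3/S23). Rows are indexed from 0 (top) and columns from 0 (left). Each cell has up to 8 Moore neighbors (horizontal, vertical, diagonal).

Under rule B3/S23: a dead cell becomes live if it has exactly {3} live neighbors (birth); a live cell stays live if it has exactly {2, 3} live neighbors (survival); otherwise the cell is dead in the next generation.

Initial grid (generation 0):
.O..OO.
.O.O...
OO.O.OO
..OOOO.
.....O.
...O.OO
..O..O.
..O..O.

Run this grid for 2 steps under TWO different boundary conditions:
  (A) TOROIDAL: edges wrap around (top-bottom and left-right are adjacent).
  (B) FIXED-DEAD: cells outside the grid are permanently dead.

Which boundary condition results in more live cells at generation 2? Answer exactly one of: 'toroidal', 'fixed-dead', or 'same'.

Answer: fixed-dead

Derivation:
Under TOROIDAL boundary, generation 2:
.O...OO
.O.O...
...OO.O
...O...
O.OO..O
..OOOOO
OO.O...
OO....O
Population = 24

Under FIXED-DEAD boundary, generation 2:
..OO...
OO.OO.O
O..OOOO
O..O...
.OOO...
..OOOOO
....OOO
.......
Population = 25

Comparison: toroidal=24, fixed-dead=25 -> fixed-dead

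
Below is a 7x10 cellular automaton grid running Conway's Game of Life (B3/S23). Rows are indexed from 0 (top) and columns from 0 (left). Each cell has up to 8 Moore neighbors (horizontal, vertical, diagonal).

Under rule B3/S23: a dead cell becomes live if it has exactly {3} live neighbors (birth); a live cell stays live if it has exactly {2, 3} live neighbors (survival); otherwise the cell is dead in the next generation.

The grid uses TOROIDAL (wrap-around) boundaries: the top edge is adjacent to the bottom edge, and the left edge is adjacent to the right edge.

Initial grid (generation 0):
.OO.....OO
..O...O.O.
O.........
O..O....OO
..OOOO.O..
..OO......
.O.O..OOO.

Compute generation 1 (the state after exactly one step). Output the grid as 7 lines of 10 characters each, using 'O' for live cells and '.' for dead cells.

Answer: OO.O..O..O
O.O....OO.
OO.....OO.
OOOO....OO
.O......OO
.O...O..O.
OO.O...OOO

Derivation:
Simulating step by step:
Generation 0 (given above): 24 live cells
Generation 1: 31 live cells
(generation 1 grid is the final answer)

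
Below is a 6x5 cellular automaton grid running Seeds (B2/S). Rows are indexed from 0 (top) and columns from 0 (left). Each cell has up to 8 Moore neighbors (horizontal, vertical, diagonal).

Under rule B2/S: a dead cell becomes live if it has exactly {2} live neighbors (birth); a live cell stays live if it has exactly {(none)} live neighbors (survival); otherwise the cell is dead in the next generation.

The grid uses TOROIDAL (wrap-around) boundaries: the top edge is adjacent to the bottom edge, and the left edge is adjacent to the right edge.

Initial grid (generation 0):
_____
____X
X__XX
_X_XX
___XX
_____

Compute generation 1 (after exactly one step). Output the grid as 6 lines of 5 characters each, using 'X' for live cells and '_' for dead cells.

Simulating step by step:
Generation 0 (given above): 9 live cells
Generation 1: 3 live cells
(generation 1 grid is the final answer)

Answer: _____
_____
_X___
_____
_____
___XX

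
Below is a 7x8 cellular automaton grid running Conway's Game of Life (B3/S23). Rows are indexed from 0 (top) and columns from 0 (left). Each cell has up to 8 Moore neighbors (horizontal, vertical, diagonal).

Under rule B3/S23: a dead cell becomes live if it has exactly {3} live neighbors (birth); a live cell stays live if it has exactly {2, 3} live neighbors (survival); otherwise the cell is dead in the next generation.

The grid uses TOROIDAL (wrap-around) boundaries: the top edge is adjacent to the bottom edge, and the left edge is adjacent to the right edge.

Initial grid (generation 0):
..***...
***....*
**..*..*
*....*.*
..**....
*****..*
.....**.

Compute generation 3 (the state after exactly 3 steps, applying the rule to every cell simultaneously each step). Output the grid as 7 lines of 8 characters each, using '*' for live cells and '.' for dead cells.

Simulating step by step:
Generation 0 (given above): 24 live cells
Generation 1: 26 live cells
*.******
....*..*
..*.....
..***.**
......*.
**..****
*....***
Generation 2: 22 live cells
.*.*....
***.*..*
..*.****
..**.***
.**.....
.*..*...
..*.....
Generation 3: 15 live cells
(generation 3 grid is the final answer)

Answer: ...*....
....*..*
........
*......*
**..***.
.*.*....
.***....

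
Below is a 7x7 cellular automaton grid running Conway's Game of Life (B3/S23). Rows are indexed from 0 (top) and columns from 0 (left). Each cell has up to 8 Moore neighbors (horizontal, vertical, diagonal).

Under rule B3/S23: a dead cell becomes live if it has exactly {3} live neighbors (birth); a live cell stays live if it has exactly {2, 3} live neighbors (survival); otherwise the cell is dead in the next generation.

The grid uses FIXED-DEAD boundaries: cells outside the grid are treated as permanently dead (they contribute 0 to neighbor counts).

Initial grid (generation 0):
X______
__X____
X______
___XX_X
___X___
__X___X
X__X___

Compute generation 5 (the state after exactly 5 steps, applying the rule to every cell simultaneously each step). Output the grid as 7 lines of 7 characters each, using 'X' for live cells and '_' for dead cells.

Simulating step by step:
Generation 0 (given above): 11 live cells
Generation 1: 10 live cells
_______
_X_____
___X___
___XX__
__XXXX_
__XX___
_______
Generation 2: 6 live cells
_______
_______
__XXX__
_____X_
_____X_
__X____
_______
Generation 3: 5 live cells
_______
___X___
___XX__
___X_X_
_______
_______
_______
Generation 4: 5 live cells
_______
___XX__
__XX___
___X___
_______
_______
_______
Generation 5: 6 live cells
(generation 5 grid is the final answer)

Answer: _______
__XXX__
__X____
__XX___
_______
_______
_______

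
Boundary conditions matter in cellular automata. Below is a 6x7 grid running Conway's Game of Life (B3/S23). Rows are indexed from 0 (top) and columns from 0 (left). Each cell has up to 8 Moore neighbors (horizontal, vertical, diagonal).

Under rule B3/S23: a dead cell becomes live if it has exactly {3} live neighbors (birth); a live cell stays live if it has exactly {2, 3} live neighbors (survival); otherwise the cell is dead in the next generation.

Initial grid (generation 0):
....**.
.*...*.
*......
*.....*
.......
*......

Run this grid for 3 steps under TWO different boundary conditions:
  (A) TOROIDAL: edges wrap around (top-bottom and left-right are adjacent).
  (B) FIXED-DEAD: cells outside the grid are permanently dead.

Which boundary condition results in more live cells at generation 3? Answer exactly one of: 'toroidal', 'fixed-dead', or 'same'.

Answer: toroidal

Derivation:
Under TOROIDAL boundary, generation 3:
.....*.
.....*.
.......
*......
*.....*
*....*.
Population = 7

Under FIXED-DEAD boundary, generation 3:
....**.
....**.
.......
.......
.......
.......
Population = 4

Comparison: toroidal=7, fixed-dead=4 -> toroidal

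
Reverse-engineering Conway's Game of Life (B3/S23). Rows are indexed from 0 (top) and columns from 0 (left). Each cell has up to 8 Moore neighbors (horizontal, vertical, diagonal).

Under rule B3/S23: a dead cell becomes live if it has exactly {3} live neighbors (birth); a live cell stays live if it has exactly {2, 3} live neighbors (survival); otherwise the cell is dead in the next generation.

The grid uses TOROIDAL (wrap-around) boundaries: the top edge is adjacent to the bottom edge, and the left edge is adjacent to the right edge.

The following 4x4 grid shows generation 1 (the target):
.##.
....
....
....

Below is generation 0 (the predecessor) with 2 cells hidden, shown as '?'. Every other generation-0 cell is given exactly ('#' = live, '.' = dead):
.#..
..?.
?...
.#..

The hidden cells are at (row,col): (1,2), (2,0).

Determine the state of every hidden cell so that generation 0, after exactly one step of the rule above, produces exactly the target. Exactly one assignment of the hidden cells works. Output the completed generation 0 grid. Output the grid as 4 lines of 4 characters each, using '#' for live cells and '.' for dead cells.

Hidden generation-0 cells (in order): (1,2), (2,0).
A hidden cell only influences target cells in its own 3x3 neighborhood. Try each of the 2^2 = 4 assignments, step the completed generation 0 forward once under B3/S23, and compare with the target:
  (1,2)=. (2,0)=. -> step gives (0,1)='.' but target has '#' -> reject
  (1,2)=. (2,0)=# -> step gives (0,1)='.' but target has '#' -> reject
  (1,2)=# (2,0)=. -> step reproduces the target at every cell -> ACCEPT
  (1,2)=# (2,0)=# -> step gives (1,1)='#' but target has '.' -> reject
Unique solution: (1,2)=live, (2,0)=dead.
Check: live-neighbor counts of every cell in the completed generation 0:
2231
1211
1221
2120
Applying B3/S23 to generation 0 with these counts gives:
.##.
....
....
....
which matches the target exactly.

Answer: .#..
..#.
....
.#..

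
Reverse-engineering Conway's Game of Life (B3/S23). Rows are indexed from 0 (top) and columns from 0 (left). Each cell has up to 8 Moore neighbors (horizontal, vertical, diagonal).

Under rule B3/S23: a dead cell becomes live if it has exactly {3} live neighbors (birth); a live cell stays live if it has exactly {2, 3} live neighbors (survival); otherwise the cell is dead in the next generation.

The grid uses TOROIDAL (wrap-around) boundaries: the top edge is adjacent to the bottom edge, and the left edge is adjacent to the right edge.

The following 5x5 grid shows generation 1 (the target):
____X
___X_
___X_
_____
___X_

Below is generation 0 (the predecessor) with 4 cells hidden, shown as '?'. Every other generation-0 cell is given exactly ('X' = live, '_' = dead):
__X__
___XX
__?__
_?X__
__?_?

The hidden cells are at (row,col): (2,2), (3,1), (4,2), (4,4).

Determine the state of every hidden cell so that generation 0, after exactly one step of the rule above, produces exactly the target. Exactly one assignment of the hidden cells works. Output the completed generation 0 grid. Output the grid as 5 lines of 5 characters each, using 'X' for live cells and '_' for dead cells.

Hidden generation-0 cells (in order): (2,2), (3,1), (4,2), (4,4).
A hidden cell only influences target cells in its own 3x3 neighborhood. Try each of the 2^4 = 16 assignments, step the completed generation 0 forward once under B3/S23, and compare with the target:
  (2,2)=_ (3,1)=_ (4,2)=_ (4,4)=_ -> step gives (0,3)='X' but target has '_' -> reject
  (2,2)=_ (3,1)=_ (4,2)=_ (4,4)=X -> step reproduces the target at every cell -> ACCEPT
  (2,2)=_ (3,1)=_ (4,2)=X (4,4)=_ -> step gives (0,2)='X' but target has '_' -> reject
  (2,2)=_ (3,1)=_ (4,2)=X (4,4)=X -> step gives (0,2)='X' but target has '_' -> reject
  (2,2)=_ (3,1)=X (4,2)=_ (4,4)=_ -> step gives (0,3)='X' but target has '_' -> reject
  (2,2)=_ (3,1)=X (4,2)=_ (4,4)=X -> step gives (2,2)='X' but target has '_' -> reject
  (2,2)=_ (3,1)=X (4,2)=X (4,4)=_ -> step gives (0,2)='X' but target has '_' -> reject
  (2,2)=_ (3,1)=X (4,2)=X (4,4)=X -> step gives (0,2)='X' but target has '_' -> reject
  (2,2)=X (3,1)=_ (4,2)=_ (4,4)=_ -> step gives (0,3)='X' but target has '_' -> reject
  (2,2)=X (3,1)=_ (4,2)=_ (4,4)=X -> step gives (1,2)='X' but target has '_' -> reject
  (2,2)=X (3,1)=_ (4,2)=X (4,4)=_ -> step gives (0,2)='X' but target has '_' -> reject
  (2,2)=X (3,1)=_ (4,2)=X (4,4)=X -> step gives (0,2)='X' but target has '_' -> reject
  (2,2)=X (3,1)=X (4,2)=_ (4,4)=_ -> step gives (0,3)='X' but target has '_' -> reject
  (2,2)=X (3,1)=X (4,2)=_ (4,4)=X -> step gives (1,2)='X' but target has '_' -> reject
  (2,2)=X (3,1)=X (4,2)=X (4,4)=_ -> step gives (0,2)='X' but target has '_' -> reject
  (2,2)=X (3,1)=X (4,2)=X (4,4)=X -> step gives (0,2)='X' but target has '_' -> reject
Unique solution: (2,2)=dead, (3,1)=dead, (4,2)=dead, (4,4)=live.
Check: live-neighbor counts of every cell in the completed generation 0:
21143
11221
11232
11021
12230
Applying B3/S23 to generation 0 with these counts gives:
____X
___X_
___X_
_____
___X_
which matches the target exactly.

Answer: __X__
___XX
_____
__X__
____X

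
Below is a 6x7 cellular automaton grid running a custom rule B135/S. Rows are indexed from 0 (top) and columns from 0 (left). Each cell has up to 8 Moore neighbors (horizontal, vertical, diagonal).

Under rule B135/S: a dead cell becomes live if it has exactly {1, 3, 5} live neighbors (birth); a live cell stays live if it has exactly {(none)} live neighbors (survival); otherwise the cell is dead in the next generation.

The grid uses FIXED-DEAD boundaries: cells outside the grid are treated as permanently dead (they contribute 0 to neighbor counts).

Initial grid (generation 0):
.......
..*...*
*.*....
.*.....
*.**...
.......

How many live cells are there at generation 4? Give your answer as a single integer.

Answer: 8

Derivation:
Simulating step by step:
Generation 0 (given above): 8 live cells
Generation 1: 17 live cells
.***.**
**...*.
.....**
*..**..
.*..*..
*...*..
Generation 2: 8 live cells
*...*..
......*
**.....
.......
*....*.
..*....
Generation 3: 26 live cells
.*.*..*
*****..
..*..**
***.***
..***.*
*..****
Generation 4: 8 live cells
*.*.*..
......*
....*..
.......
**.....
..*....
Population at generation 4: 8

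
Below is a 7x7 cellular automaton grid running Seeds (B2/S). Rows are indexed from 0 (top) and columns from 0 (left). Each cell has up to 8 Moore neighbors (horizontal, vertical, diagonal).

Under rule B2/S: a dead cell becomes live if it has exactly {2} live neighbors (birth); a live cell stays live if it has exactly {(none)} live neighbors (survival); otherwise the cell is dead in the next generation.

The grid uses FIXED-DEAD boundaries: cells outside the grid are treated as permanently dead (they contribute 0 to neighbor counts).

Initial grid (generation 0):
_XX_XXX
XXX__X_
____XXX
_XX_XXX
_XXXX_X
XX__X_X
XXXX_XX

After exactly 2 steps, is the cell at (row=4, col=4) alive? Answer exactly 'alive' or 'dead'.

Simulating step by step:
Generation 0 (given above): 32 live cells
Generation 1: 1 live cells
_______
_______
_______
X______
_______
_______
_______
Generation 2: 0 live cells
_______
_______
_______
_______
_______
_______
_______

Cell (4,4) at generation 2: 0 -> dead

Answer: dead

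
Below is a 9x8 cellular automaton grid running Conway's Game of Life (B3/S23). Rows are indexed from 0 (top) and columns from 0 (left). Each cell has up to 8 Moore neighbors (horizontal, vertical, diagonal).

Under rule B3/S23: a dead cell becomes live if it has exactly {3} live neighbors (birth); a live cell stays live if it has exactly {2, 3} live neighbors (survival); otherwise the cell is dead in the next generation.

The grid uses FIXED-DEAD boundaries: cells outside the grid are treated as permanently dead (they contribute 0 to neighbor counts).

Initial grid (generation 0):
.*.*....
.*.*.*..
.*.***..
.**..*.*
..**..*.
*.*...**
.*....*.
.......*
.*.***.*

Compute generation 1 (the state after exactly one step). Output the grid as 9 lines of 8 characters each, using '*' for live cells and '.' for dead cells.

Answer: ....*...
**.*.*..
**.*.*..
.*...*..
...*.*..
..**.***
.*....*.
..*.**.*
....*.*.

Derivation:
Simulating step by step:
Generation 0 (given above): 28 live cells
Generation 1: 26 live cells
(generation 1 grid is the final answer)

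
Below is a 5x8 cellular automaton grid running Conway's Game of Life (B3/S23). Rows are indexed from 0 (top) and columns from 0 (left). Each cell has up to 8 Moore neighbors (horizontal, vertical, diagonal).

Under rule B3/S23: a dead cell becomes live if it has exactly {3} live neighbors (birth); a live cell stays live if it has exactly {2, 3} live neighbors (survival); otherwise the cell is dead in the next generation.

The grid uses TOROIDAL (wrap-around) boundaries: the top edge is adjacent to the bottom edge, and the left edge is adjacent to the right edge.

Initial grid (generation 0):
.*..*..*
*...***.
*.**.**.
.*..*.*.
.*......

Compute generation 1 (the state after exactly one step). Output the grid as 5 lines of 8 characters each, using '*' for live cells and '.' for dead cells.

Simulating step by step:
Generation 0 (given above): 16 live cells
Generation 1: 18 live cells
(generation 1 grid is the final answer)

Answer: .*..*.**
*.*.....
*.**....
**.**.**
.**..*..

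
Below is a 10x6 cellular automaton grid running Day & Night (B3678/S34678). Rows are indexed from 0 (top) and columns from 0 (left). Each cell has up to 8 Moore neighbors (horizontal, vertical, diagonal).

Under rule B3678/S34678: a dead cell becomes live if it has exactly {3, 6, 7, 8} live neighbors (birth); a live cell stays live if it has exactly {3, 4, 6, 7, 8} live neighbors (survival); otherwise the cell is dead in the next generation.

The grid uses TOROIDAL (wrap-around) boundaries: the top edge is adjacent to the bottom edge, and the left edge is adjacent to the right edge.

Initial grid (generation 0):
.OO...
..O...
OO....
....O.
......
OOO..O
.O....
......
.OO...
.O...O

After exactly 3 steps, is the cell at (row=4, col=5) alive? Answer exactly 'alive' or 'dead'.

Answer: alive

Derivation:
Simulating step by step:
Generation 0 (given above): 15 live cells
Generation 1: 16 live cells
OOO...
O.O...
......
......
OO...O
OO....
.OO...
.OO...
O.....
.O....
Generation 2: 13 live cells
O.O...
......
......
O.....
OO....
.....O
..O...
OOO...
..O...
.OO...
Generation 3: 16 live cells
......
......
......
.O....
O....O
OO....
O.....
.OOO..
OOOO..
.OOO..

Cell (4,5) at generation 3: 1 -> alive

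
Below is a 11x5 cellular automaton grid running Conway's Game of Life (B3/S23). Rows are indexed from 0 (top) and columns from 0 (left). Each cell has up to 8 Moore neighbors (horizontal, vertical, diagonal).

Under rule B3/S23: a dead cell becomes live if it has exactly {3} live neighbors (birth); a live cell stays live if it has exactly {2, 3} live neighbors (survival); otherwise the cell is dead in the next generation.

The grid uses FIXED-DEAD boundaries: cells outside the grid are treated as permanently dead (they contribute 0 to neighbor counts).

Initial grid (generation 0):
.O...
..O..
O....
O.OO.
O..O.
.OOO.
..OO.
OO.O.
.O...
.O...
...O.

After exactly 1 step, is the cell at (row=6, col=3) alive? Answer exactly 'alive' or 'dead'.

Simulating step by step:
Generation 0 (given above): 19 live cells
Generation 1: 17 live cells
.....
.O...
..OO.
O.OO.
O...O
.O..O
O...O
OO.O.
.O...
..O..
.....

Cell (6,3) at generation 1: 0 -> dead

Answer: dead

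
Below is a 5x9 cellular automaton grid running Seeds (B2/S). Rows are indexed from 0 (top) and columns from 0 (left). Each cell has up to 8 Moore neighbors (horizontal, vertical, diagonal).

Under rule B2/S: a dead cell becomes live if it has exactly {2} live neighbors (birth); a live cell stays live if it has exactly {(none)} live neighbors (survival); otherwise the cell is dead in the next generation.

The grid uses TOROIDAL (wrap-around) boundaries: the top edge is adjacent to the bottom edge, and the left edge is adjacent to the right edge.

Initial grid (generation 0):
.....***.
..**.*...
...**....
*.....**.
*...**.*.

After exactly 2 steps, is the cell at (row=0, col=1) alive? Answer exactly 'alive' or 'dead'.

Answer: dead

Derivation:
Simulating step by step:
Generation 0 (given above): 15 live cells
Generation 1: 8 live cells
.**......
.......*.
.*.....**
.*.......
.*.......
Generation 2: 6 live cells
*........
......*..
..*...*..
.......**
.........

Cell (0,1) at generation 2: 0 -> dead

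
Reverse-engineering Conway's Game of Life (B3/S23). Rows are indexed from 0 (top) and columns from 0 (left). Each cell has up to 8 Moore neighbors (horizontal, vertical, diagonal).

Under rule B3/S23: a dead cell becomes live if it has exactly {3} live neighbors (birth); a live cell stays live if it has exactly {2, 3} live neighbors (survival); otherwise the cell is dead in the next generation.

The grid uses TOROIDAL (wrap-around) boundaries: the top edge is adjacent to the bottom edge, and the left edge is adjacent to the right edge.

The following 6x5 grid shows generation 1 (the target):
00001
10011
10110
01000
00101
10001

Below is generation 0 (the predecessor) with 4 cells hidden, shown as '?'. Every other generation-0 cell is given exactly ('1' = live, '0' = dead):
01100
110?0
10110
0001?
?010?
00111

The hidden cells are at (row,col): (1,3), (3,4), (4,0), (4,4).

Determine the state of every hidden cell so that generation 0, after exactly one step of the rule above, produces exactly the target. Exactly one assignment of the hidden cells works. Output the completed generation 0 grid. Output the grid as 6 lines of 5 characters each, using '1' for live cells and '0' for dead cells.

Answer: 01100
11000
10110
00010
00101
00111

Derivation:
Hidden generation-0 cells (in order): (1,3), (3,4), (4,0), (4,4).
A hidden cell only influences target cells in its own 3x3 neighborhood. Try each of the 2^4 = 16 assignments, step the completed generation 0 forward once under B3/S23, and compare with the target:
  (1,3)=0 (3,4)=0 (4,0)=0 (4,4)=0 -> step gives (3,3)='1' but target has '0' -> reject
  (1,3)=0 (3,4)=0 (4,0)=0 (4,4)=1 -> step reproduces the target at every cell -> ACCEPT
  (1,3)=0 (3,4)=0 (4,0)=1 (4,4)=0 -> step gives (3,1)='0' but target has '1' -> reject
  (1,3)=0 (3,4)=0 (4,0)=1 (4,4)=1 -> step gives (3,0)='1' but target has '0' -> reject
  (1,3)=0 (3,4)=1 (4,0)=0 (4,4)=0 -> step gives (3,4)='1' but target has '0' -> reject
  (1,3)=0 (3,4)=1 (4,0)=0 (4,4)=1 -> step gives (3,0)='1' but target has '0' -> reject
  (1,3)=0 (3,4)=1 (4,0)=1 (4,4)=0 -> step gives (3,0)='1' but target has '0' -> reject
  (1,3)=0 (3,4)=1 (4,0)=1 (4,4)=1 -> step gives (3,1)='0' but target has '1' -> reject
  (1,3)=1 (3,4)=0 (4,0)=0 (4,4)=0 -> step gives (0,4)='0' but target has '1' -> reject
  (1,3)=1 (3,4)=0 (4,0)=0 (4,4)=1 -> step gives (0,4)='0' but target has '1' -> reject
  (1,3)=1 (3,4)=0 (4,0)=1 (4,4)=0 -> step gives (0,4)='0' but target has '1' -> reject
  (1,3)=1 (3,4)=0 (4,0)=1 (4,4)=1 -> step gives (0,4)='0' but target has '1' -> reject
  (1,3)=1 (3,4)=1 (4,0)=0 (4,4)=0 -> step gives (0,4)='0' but target has '1' -> reject
  (1,3)=1 (3,4)=1 (4,0)=0 (4,4)=1 -> step gives (0,4)='0' but target has '1' -> reject
  (1,3)=1 (3,4)=1 (4,0)=1 (4,4)=0 -> step gives (0,4)='0' but target has '1' -> reject
  (1,3)=1 (3,4)=1 (4,0)=1 (4,4)=1 -> step gives (0,4)='0' but target has '1' -> reject
Unique solution: (1,3)=dead, (3,4)=dead, (4,0)=dead, (4,4)=live.
Check: live-neighbor counts of every cell in the completed generation 0:
44443
35533
24324
23444
22363
34452
Applying B3/S23 to generation 0 with these counts gives:
00001
10011
10110
01000
00101
10001
which matches the target exactly.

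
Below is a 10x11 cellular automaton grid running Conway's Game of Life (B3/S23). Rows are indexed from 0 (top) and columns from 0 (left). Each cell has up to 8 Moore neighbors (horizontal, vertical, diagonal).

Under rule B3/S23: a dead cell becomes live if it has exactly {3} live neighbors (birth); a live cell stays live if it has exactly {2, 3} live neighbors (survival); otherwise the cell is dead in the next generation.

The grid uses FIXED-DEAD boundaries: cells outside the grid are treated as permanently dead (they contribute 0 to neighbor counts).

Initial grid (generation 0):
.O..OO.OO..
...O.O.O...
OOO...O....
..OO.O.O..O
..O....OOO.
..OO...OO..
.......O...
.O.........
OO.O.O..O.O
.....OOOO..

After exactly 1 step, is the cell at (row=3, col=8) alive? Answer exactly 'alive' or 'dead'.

Answer: dead

Derivation:
Simulating step by step:
Generation 0 (given above): 37 live cells
Generation 1: 41 live cells
....OO.OO..
O..O.O.OO..
.O...O.O...
...O...O.O.
.O..O....O.
..OO..O..O.
..O....OO..
OOO........
OOO.OO..OO.
....OOOOOO.

Cell (3,8) at generation 1: 0 -> dead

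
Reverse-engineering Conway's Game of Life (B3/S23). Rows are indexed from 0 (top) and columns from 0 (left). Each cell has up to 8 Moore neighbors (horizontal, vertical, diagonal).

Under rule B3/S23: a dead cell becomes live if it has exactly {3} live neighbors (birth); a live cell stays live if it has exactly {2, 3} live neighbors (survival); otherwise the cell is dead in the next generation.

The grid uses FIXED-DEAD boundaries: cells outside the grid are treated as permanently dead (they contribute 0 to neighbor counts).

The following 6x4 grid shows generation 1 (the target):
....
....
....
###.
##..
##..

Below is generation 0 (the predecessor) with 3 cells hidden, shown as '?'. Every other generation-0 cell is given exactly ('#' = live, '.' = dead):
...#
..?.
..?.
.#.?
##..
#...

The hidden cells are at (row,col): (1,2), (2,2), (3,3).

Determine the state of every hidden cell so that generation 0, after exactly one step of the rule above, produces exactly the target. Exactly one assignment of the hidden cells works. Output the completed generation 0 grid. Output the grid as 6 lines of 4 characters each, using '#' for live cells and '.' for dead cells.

Answer: ...#
....
..#.
.#..
##..
#...

Derivation:
Hidden generation-0 cells (in order): (1,2), (2,2), (3,3).
A hidden cell only influences target cells in its own 3x3 neighborhood. Try each of the 2^3 = 8 assignments, step the completed generation 0 forward once under B3/S23, and compare with the target:
  (1,2)=. (2,2)=. (3,3)=. -> step gives (3,2)='.' but target has '#' -> reject
  (1,2)=. (2,2)=. (3,3)=# -> step gives (4,2)='#' but target has '.' -> reject
  (1,2)=. (2,2)=# (3,3)=. -> step reproduces the target at every cell -> ACCEPT
  (1,2)=. (2,2)=# (3,3)=# -> step gives (2,2)='#' but target has '.' -> reject
  (1,2)=# (2,2)=. (3,3)=. -> step gives (3,2)='.' but target has '#' -> reject
  (1,2)=# (2,2)=. (3,3)=# -> step gives (2,2)='#' but target has '.' -> reject
  (1,2)=# (2,2)=# (3,3)=. -> step gives (1,2)='#' but target has '.' -> reject
  (1,2)=# (2,2)=# (3,3)=# -> step gives (1,2)='#' but target has '.' -> reject
Unique solution: (1,2)=dead, (2,2)=live, (3,3)=dead.
Check: live-neighbor counts of every cell in the completed generation 0:
0010
0122
1211
3331
3320
2310
Applying B3/S23 to generation 0 with these counts gives:
....
....
....
###.
##..
##..
which matches the target exactly.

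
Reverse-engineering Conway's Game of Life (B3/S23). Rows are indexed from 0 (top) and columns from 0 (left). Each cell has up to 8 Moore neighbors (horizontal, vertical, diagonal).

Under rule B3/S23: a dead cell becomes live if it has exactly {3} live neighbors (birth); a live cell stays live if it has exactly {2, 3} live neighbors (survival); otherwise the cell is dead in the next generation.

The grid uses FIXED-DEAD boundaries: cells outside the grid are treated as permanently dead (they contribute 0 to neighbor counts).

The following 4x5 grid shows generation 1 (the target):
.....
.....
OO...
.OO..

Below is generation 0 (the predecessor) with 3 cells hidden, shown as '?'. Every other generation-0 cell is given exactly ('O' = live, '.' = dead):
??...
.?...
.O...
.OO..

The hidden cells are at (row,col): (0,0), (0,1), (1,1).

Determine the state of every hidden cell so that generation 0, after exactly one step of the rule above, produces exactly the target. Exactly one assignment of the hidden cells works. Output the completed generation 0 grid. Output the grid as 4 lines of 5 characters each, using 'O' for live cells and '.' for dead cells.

Hidden generation-0 cells (in order): (0,0), (0,1), (1,1).
A hidden cell only influences target cells in its own 3x3 neighborhood. Try each of the 2^3 = 8 assignments, step the completed generation 0 forward once under B3/S23, and compare with the target:
  (0,0)=. (0,1)=. (1,1)=. -> step gives (2,0)='.' but target has 'O' -> reject
  (0,0)=. (0,1)=. (1,1)=O -> step reproduces the target at every cell -> ACCEPT
  (0,0)=. (0,1)=O (1,1)=. -> step gives (2,0)='.' but target has 'O' -> reject
  (0,0)=. (0,1)=O (1,1)=O -> step gives (1,0)='O' but target has '.' -> reject
  (0,0)=O (0,1)=. (1,1)=. -> step gives (2,0)='.' but target has 'O' -> reject
  (0,0)=O (0,1)=. (1,1)=O -> step gives (1,0)='O' but target has '.' -> reject
  (0,0)=O (0,1)=O (1,1)=. -> step gives (1,0)='O' but target has '.' -> reject
  (0,0)=O (0,1)=O (1,1)=O -> step gives (0,0)='O' but target has '.' -> reject
Unique solution: (0,0)=dead, (0,1)=dead, (1,1)=live.
Check: live-neighbor counts of every cell in the completed generation 0:
11100
21200
33410
22210
Applying B3/S23 to generation 0 with these counts gives:
.....
.....
OO...
.OO..
which matches the target exactly.

Answer: .....
.O...
.O...
.OO..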